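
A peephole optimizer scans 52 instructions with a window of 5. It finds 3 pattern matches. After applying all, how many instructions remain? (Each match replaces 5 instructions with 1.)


Each match removes 4 instructions.
Total removed = 3 * 4 = 12
Remaining = 52 - 12 = 40

40


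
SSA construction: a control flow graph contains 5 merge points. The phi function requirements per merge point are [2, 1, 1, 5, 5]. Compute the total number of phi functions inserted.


Total phi functions = sum of phi functions at each join node
= 2 + 1 + 1 + 5 + 5 = 14

14


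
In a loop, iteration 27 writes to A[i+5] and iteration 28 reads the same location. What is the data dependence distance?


Distance = read iteration - write iteration
= 28 - 27 = 1

1


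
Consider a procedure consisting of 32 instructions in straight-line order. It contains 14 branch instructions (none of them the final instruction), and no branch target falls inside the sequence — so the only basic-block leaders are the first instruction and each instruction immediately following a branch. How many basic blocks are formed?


With no in-sequence branch targets, the leaders are the first instruction plus the instruction after each branch.
Number of basic blocks = branches + 1
= 14 + 1 = 15

15


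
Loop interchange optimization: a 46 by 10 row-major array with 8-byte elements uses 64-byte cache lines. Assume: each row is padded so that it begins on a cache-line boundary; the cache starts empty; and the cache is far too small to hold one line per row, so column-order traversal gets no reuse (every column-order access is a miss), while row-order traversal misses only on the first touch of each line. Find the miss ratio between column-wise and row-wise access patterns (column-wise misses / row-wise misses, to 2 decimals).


Each row occupies 10 * 8 = 80 bytes and starts on a line boundary, so it spans ceil(80 / 64) = 2 cache lines.
Row-major traversal misses (one per line touched): 46 * ceil(10 * 8 / 64) = 92
Column-major traversal misses (no reuse, every access misses): 46 * 10 = 460
Ratio = 460 / 92 = 5.0

5.0


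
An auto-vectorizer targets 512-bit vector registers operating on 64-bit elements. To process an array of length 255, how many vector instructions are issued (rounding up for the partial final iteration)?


Width = 512 / 64 = 8 elements per vector op
Iterations = ceil(255 / 8) = 32

32


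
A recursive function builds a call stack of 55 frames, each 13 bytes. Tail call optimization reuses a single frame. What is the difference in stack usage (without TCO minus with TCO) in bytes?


Without TCO: 55 * 13 = 715 bytes
With TCO: reuse 1 frame = 13 bytes
Savings = 715 - 13 = 702

702


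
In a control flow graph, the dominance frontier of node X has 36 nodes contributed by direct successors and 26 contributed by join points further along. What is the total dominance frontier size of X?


DF(X) = direct successor contributions + join point contributions
= 36 + 26 = 62

62


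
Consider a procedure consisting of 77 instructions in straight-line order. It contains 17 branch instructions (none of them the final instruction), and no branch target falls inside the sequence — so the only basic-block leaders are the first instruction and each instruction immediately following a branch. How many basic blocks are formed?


With no in-sequence branch targets, the leaders are the first instruction plus the instruction after each branch.
Number of basic blocks = branches + 1
= 17 + 1 = 18

18


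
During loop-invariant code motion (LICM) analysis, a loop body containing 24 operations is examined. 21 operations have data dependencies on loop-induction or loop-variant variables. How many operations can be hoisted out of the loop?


Invariant candidates = total - loop-dependent
= 24 - 21 = 3

3


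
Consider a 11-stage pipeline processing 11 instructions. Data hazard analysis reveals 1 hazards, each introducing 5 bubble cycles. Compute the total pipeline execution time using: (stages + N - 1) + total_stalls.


Base cycles = 11 + 11 - 1 = 21
Total stalls = 1 * 5 = 5
Total = 21 + 5 = 26

26


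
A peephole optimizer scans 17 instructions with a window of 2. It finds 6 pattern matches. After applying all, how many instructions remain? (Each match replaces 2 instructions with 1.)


Each match removes 1 instructions.
Total removed = 6 * 1 = 6
Remaining = 17 - 6 = 11

11


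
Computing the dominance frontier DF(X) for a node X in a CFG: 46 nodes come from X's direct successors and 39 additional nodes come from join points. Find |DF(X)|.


DF(X) = direct successor contributions + join point contributions
= 46 + 39 = 85

85


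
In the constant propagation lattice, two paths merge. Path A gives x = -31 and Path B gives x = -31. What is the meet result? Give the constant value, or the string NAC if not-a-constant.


Meet operation: if both paths give the same constant, result is that constant; if they differ, result is NAC (not-a-constant).
Path A: -31, Path B: -31 -> equal
Result: constant -> -31

-31


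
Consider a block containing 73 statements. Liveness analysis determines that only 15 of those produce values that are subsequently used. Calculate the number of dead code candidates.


Dead code = total statements - live definitions
= 73 - 15 = 58

58


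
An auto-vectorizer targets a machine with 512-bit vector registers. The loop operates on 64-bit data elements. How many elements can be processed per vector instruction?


Width = SIMD bits / data type bits
= 512 / 64 = 8

8


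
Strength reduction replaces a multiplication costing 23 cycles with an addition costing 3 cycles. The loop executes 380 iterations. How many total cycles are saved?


Per-iteration saving = 23 - 3 = 20
Total saved = 380 * 20 = 7600

7600


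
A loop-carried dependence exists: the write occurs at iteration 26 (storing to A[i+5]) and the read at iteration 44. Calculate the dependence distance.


Distance = read iteration - write iteration
= 44 - 26 = 18

18


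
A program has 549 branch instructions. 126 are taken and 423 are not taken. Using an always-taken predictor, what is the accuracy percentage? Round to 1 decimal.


Predictor: always-taken
Correct predictions = 126
Accuracy = 126 / 549 * 100 = 23.0%

23.0


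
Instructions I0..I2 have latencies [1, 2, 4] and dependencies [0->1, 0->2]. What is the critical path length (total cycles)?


Compute longest path through dependency graph: dist(Ik) = max over predecessors of dist + latency(Ik).
dist(I0) = latency 1 = 1
dist(I1) = dist(I0) + 2 = 1 + 2 = 3
dist(I2) = dist(I0) + 4 = 1 + 4 = 5
Critical path = max dist = 5

5


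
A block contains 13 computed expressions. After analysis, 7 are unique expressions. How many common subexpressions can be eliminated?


CSE count = total expressions - unique expressions
= 13 - 7 = 6

6


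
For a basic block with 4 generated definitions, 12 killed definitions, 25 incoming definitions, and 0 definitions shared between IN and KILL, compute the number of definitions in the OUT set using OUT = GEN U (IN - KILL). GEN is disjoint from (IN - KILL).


IN - KILL: 25 - 0 = 25 surviving definitions
OUT = GEN + surviving = 4 + 25 = 29

29


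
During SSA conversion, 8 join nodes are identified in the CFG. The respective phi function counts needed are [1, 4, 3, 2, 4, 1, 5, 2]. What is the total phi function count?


Total phi functions = sum of phi functions at each join node
= 1 + 4 + 3 + 2 + 4 + 1 + 5 + 2 = 22

22


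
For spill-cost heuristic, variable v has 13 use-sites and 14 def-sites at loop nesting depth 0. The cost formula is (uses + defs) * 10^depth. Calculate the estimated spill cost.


uses + defs = 13 + 14 = 27
10^0 = 1
Spill cost = 27 * 1 = 27

27


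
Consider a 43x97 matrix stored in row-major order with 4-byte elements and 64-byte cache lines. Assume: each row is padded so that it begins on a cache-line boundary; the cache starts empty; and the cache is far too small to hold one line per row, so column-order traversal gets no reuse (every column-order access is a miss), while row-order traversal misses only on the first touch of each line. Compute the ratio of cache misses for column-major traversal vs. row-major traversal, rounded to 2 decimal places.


Each row occupies 97 * 4 = 388 bytes and starts on a line boundary, so it spans ceil(388 / 64) = 7 cache lines.
Row-major traversal misses (one per line touched): 43 * ceil(97 * 4 / 64) = 301
Column-major traversal misses (no reuse, every access misses): 43 * 97 = 4171
Ratio = 4171 / 301 = 13.86

13.86


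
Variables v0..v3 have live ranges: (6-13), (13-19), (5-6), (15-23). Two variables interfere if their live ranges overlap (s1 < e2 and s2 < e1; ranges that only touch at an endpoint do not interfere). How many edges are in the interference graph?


Check all pairs for overlapping intervals.
Two intervals (s1,e1) and (s2,e2) overlap if s1 < e2 and s2 < e1.
v0 (6-13) vs v1..v3: overlaps none -> 0
v1 (13-19) vs v2..v3: overlaps v3 -> 1
v2 (5-6) vs v3: overlaps none -> 0
Total overlapping pairs = 0 + 1 + 0 = 1

1


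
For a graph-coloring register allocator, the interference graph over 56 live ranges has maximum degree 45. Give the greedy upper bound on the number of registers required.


Greedy coloring never needs more than (max_degree + 1) colors: when coloring a vertex, at most max_degree neighbors are already colored.
Upper bound = 45 + 1 = 46

46


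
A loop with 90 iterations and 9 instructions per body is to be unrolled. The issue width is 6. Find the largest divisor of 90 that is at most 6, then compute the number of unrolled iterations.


Largest divisor of 90 <= 6 is 6
New iterations = 90 / 6 = 15

15


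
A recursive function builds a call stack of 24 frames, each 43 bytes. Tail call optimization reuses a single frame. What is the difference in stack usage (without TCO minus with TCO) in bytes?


Without TCO: 24 * 43 = 1032 bytes
With TCO: reuse 1 frame = 43 bytes
Savings = 1032 - 43 = 989

989


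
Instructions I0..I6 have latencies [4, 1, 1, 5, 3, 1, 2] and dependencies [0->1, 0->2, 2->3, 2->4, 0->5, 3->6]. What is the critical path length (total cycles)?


Compute longest path through dependency graph: dist(Ik) = max over predecessors of dist + latency(Ik).
dist(I0) = latency 4 = 4
dist(I1) = dist(I0) + 1 = 4 + 1 = 5
dist(I2) = dist(I0) + 1 = 4 + 1 = 5
dist(I3) = dist(I2) + 5 = 5 + 5 = 10
dist(I4) = dist(I2) + 3 = 5 + 3 = 8
dist(I5) = dist(I0) + 1 = 4 + 1 = 5
dist(I6) = dist(I3) + 2 = 10 + 2 = 12
Critical path = max dist = 12

12


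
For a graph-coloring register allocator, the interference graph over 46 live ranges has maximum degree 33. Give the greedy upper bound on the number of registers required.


Greedy coloring never needs more than (max_degree + 1) colors: when coloring a vertex, at most max_degree neighbors are already colored.
Upper bound = 33 + 1 = 34

34


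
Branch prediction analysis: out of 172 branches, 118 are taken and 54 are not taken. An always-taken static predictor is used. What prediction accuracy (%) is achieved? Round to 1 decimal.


Predictor: always-taken
Correct predictions = 118
Accuracy = 118 / 172 * 100 = 68.6%

68.6


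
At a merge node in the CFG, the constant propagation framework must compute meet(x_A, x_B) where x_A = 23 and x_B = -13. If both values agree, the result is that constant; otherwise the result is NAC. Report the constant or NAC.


Meet operation: if both paths give the same constant, result is that constant; if they differ, result is NAC (not-a-constant).
Path A: 23, Path B: -13 -> differ
Result: not-a-constant -> NAC

NAC


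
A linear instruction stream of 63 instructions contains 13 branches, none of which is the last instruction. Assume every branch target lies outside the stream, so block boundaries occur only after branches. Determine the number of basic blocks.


With no in-sequence branch targets, the leaders are the first instruction plus the instruction after each branch.
Number of basic blocks = branches + 1
= 13 + 1 = 14

14


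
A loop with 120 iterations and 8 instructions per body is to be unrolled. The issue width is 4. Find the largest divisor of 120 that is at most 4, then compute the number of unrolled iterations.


Largest divisor of 120 <= 4 is 4
New iterations = 120 / 4 = 30

30


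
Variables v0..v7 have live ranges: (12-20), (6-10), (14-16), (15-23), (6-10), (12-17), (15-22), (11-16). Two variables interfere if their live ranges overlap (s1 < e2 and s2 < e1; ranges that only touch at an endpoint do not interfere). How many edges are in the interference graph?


Check all pairs for overlapping intervals.
Two intervals (s1,e1) and (s2,e2) overlap if s1 < e2 and s2 < e1.
v0 (12-20) vs v1..v7: overlaps v2, v3, v5, v6, v7 -> 5
v1 (6-10) vs v2..v7: overlaps v4 -> 1
v2 (14-16) vs v3..v7: overlaps v3, v5, v6, v7 -> 4
v3 (15-23) vs v4..v7: overlaps v5, v6, v7 -> 3
v4 (6-10) vs v5..v7: overlaps none -> 0
v5 (12-17) vs v6..v7: overlaps v6, v7 -> 2
v6 (15-22) vs v7: overlaps v7 -> 1
Total overlapping pairs = 5 + 1 + 4 + 3 + 0 + 2 + 1 = 16

16


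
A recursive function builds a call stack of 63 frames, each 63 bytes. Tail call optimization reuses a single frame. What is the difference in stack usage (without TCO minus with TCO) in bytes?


Without TCO: 63 * 63 = 3969 bytes
With TCO: reuse 1 frame = 63 bytes
Savings = 3969 - 63 = 3906

3906


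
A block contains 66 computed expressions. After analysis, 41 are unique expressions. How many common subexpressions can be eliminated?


CSE count = total expressions - unique expressions
= 66 - 41 = 25

25


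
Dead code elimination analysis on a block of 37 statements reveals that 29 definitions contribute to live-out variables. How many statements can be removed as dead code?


Dead code = total statements - live definitions
= 37 - 29 = 8

8


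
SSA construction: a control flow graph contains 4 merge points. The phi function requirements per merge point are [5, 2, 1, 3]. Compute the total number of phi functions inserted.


Total phi functions = sum of phi functions at each join node
= 5 + 2 + 1 + 3 = 11

11


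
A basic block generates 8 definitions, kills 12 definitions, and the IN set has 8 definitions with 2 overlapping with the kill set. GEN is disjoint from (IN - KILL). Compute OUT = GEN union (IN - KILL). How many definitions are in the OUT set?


IN - KILL: 8 - 2 = 6 surviving definitions
OUT = GEN + surviving = 8 + 6 = 14

14


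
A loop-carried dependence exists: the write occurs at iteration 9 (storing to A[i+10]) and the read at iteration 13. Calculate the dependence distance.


Distance = read iteration - write iteration
= 13 - 9 = 4

4


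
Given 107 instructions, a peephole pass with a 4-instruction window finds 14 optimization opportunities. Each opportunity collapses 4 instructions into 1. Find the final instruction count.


Each match removes 3 instructions.
Total removed = 14 * 3 = 42
Remaining = 107 - 42 = 65

65


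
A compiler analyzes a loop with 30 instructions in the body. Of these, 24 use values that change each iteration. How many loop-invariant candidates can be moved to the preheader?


Invariant candidates = total - loop-dependent
= 30 - 24 = 6

6


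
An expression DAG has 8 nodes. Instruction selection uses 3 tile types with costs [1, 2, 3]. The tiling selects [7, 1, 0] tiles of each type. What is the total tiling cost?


Total cost = sum(count_i * cost_i)
= 7*1 + 1*2 + 0*3
= 9

9


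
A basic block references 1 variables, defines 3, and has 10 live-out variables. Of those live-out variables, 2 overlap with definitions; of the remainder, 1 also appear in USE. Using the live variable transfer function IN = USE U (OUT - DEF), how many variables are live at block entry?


OUT - DEF: 10 - 2 = 8
|IN| = |USE| + |OUT - DEF| - |USE ∩ (OUT - DEF)| = 1 + 8 - 1 = 8

8


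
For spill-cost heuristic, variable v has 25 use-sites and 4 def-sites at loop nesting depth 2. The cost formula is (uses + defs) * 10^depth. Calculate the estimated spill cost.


uses + defs = 25 + 4 = 29
10^2 = 100
Spill cost = 29 * 100 = 2900

2900


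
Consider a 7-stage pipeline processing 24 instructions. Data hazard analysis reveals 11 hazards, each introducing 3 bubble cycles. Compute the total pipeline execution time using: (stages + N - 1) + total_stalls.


Base cycles = 7 + 24 - 1 = 30
Total stalls = 11 * 3 = 33
Total = 30 + 33 = 63

63


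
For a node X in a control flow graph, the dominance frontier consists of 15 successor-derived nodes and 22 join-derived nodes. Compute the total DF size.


DF(X) = direct successor contributions + join point contributions
= 15 + 22 = 37

37


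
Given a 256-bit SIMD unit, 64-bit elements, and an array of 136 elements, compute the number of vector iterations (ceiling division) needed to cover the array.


Width = 256 / 64 = 4 elements per vector op
Iterations = ceil(136 / 4) = 34

34


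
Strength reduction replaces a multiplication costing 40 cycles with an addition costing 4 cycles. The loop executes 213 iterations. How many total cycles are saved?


Per-iteration saving = 40 - 4 = 36
Total saved = 213 * 36 = 7668

7668


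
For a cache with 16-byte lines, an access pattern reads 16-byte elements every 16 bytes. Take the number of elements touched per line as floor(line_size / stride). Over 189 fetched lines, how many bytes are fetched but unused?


Elements per line = floor(16 / 16) = 1
Bytes used per line = 1 * 16 = 16
Wasted per line = 16 - 16 = 0
Total wasted = 0 * 189 = 0

0


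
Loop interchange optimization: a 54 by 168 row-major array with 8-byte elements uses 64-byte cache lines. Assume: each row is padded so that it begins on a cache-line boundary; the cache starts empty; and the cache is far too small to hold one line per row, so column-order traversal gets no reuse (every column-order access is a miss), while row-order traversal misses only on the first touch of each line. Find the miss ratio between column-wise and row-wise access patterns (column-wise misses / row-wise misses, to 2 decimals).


Each row occupies 168 * 8 = 1344 bytes and starts on a line boundary, so it spans ceil(1344 / 64) = 21 cache lines.
Row-major traversal misses (one per line touched): 54 * ceil(168 * 8 / 64) = 1134
Column-major traversal misses (no reuse, every access misses): 54 * 168 = 9072
Ratio = 9072 / 1134 = 8.0

8.0


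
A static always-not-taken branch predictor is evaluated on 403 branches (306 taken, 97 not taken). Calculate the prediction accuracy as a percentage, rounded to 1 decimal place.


Predictor: always-not-taken
Correct predictions = 97
Accuracy = 97 / 403 * 100 = 24.1%

24.1


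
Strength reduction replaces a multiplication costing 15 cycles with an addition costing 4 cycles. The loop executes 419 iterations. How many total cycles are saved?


Per-iteration saving = 15 - 4 = 11
Total saved = 419 * 11 = 4609

4609


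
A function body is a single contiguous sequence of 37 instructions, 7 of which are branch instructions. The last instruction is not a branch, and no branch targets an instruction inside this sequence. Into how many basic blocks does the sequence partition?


With no in-sequence branch targets, the leaders are the first instruction plus the instruction after each branch.
Number of basic blocks = branches + 1
= 7 + 1 = 8

8


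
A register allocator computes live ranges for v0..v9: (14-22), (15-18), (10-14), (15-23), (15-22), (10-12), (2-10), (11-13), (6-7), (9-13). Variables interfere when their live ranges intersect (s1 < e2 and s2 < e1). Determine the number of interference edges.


Check all pairs for overlapping intervals.
Two intervals (s1,e1) and (s2,e2) overlap if s1 < e2 and s2 < e1.
v0 (14-22) vs v1..v9: overlaps v1, v3, v4 -> 3
v1 (15-18) vs v2..v9: overlaps v3, v4 -> 2
v2 (10-14) vs v3..v9: overlaps v5, v7, v9 -> 3
v3 (15-23) vs v4..v9: overlaps v4 -> 1
v4 (15-22) vs v5..v9: overlaps none -> 0
v5 (10-12) vs v6..v9: overlaps v7, v9 -> 2
v6 (2-10) vs v7..v9: overlaps v8, v9 -> 2
v7 (11-13) vs v8..v9: overlaps v9 -> 1
v8 (6-7) vs v9: overlaps none -> 0
Total overlapping pairs = 3 + 2 + 3 + 1 + 0 + 2 + 2 + 1 + 0 = 14

14


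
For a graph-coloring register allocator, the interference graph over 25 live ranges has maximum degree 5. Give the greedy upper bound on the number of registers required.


Greedy coloring never needs more than (max_degree + 1) colors: when coloring a vertex, at most max_degree neighbors are already colored.
Upper bound = 5 + 1 = 6

6


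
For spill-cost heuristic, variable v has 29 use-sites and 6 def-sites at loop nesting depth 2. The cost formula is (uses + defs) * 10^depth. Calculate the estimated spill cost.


uses + defs = 29 + 6 = 35
10^2 = 100
Spill cost = 35 * 100 = 3500

3500


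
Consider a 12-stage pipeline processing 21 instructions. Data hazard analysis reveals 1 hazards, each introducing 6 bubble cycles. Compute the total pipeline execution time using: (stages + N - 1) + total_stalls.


Base cycles = 12 + 21 - 1 = 32
Total stalls = 1 * 6 = 6
Total = 32 + 6 = 38

38


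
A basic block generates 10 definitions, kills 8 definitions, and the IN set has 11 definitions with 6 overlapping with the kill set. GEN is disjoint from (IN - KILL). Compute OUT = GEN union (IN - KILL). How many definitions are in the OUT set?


IN - KILL: 11 - 6 = 5 surviving definitions
OUT = GEN + surviving = 10 + 5 = 15

15


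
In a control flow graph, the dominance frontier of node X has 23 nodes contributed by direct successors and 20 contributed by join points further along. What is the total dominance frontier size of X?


DF(X) = direct successor contributions + join point contributions
= 23 + 20 = 43

43


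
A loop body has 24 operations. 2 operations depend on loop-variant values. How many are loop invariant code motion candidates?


Invariant candidates = total - loop-dependent
= 24 - 2 = 22

22


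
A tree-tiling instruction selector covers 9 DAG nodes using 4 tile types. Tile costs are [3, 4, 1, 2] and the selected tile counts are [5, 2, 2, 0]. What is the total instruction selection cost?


Total cost = sum(count_i * cost_i)
= 5*3 + 2*4 + 2*1 + 0*2
= 25

25


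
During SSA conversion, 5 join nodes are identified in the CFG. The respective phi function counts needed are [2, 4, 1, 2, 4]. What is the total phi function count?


Total phi functions = sum of phi functions at each join node
= 2 + 4 + 1 + 2 + 4 = 13

13


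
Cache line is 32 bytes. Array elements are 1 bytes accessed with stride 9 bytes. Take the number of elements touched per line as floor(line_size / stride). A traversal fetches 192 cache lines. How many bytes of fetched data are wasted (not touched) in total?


Elements per line = floor(32 / 9) = 3
Bytes used per line = 3 * 1 = 3
Wasted per line = 32 - 3 = 29
Total wasted = 29 * 192 = 5568

5568


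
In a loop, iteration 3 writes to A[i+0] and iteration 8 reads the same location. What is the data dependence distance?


Distance = read iteration - write iteration
= 8 - 3 = 5

5


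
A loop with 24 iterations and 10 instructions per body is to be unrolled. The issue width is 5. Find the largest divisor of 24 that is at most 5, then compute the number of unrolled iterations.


Largest divisor of 24 <= 5 is 4
New iterations = 24 / 4 = 6

6


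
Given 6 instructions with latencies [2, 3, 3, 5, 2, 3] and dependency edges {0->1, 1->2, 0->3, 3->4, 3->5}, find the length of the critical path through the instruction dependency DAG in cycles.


Compute longest path through dependency graph: dist(Ik) = max over predecessors of dist + latency(Ik).
dist(I0) = latency 2 = 2
dist(I1) = dist(I0) + 3 = 2 + 3 = 5
dist(I2) = dist(I1) + 3 = 5 + 3 = 8
dist(I3) = dist(I0) + 5 = 2 + 5 = 7
dist(I4) = dist(I3) + 2 = 7 + 2 = 9
dist(I5) = dist(I3) + 3 = 7 + 3 = 10
Critical path = max dist = 10

10


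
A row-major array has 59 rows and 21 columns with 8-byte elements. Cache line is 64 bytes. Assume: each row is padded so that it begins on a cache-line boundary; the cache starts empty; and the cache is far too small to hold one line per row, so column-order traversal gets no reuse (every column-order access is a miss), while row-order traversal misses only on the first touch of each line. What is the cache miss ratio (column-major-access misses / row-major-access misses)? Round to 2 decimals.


Each row occupies 21 * 8 = 168 bytes and starts on a line boundary, so it spans ceil(168 / 64) = 3 cache lines.
Row-major traversal misses (one per line touched): 59 * ceil(21 * 8 / 64) = 177
Column-major traversal misses (no reuse, every access misses): 59 * 21 = 1239
Ratio = 1239 / 177 = 7.0

7.0


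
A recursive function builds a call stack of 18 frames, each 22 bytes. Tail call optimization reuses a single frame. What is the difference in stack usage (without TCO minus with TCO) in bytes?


Without TCO: 18 * 22 = 396 bytes
With TCO: reuse 1 frame = 22 bytes
Savings = 396 - 22 = 374

374


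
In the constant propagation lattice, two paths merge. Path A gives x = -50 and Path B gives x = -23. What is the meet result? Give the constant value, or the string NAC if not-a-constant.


Meet operation: if both paths give the same constant, result is that constant; if they differ, result is NAC (not-a-constant).
Path A: -50, Path B: -23 -> differ
Result: not-a-constant -> NAC

NAC


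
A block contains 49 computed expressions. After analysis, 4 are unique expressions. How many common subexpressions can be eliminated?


CSE count = total expressions - unique expressions
= 49 - 4 = 45

45


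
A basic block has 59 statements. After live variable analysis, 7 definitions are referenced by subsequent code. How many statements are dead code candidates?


Dead code = total statements - live definitions
= 59 - 7 = 52

52


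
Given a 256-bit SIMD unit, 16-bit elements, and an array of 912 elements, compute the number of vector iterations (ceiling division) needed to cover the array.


Width = 256 / 16 = 16 elements per vector op
Iterations = ceil(912 / 16) = 57

57


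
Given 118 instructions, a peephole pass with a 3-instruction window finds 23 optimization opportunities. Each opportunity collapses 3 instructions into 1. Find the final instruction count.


Each match removes 2 instructions.
Total removed = 23 * 2 = 46
Remaining = 118 - 46 = 72

72


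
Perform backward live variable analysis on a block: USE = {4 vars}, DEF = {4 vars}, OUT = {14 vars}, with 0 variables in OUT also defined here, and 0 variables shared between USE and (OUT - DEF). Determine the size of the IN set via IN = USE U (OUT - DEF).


OUT - DEF: 14 - 0 = 14
|IN| = |USE| + |OUT - DEF| - |USE ∩ (OUT - DEF)| = 4 + 14 - 0 = 18

18


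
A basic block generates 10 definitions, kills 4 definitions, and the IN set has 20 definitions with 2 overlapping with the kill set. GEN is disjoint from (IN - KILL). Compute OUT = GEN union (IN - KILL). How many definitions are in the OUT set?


IN - KILL: 20 - 2 = 18 surviving definitions
OUT = GEN + surviving = 10 + 18 = 28

28


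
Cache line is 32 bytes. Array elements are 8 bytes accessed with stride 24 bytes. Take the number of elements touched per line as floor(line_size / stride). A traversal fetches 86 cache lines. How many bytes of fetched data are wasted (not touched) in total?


Elements per line = floor(32 / 24) = 1
Bytes used per line = 1 * 8 = 8
Wasted per line = 32 - 8 = 24
Total wasted = 24 * 86 = 2064

2064


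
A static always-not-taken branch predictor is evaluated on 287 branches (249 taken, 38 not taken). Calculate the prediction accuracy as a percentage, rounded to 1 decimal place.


Predictor: always-not-taken
Correct predictions = 38
Accuracy = 38 / 287 * 100 = 13.2%

13.2


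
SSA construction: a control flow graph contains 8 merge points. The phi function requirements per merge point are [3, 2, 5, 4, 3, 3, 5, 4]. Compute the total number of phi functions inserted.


Total phi functions = sum of phi functions at each join node
= 3 + 2 + 5 + 4 + 3 + 3 + 5 + 4 = 29

29


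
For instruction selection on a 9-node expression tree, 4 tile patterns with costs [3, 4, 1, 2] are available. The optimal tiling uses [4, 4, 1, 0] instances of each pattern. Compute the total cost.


Total cost = sum(count_i * cost_i)
= 4*3 + 4*4 + 1*1 + 0*2
= 29

29


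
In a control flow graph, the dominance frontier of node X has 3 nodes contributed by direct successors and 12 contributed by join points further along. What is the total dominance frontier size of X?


DF(X) = direct successor contributions + join point contributions
= 3 + 12 = 15

15


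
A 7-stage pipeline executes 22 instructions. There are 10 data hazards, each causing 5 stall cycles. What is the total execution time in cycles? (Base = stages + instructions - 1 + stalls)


Base cycles = 7 + 22 - 1 = 28
Total stalls = 10 * 5 = 50
Total = 28 + 50 = 78

78


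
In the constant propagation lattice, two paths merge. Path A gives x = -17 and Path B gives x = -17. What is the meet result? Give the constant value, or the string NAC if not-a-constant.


Meet operation: if both paths give the same constant, result is that constant; if they differ, result is NAC (not-a-constant).
Path A: -17, Path B: -17 -> equal
Result: constant -> -17

-17


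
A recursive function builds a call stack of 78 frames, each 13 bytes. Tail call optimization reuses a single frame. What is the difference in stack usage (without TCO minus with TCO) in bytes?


Without TCO: 78 * 13 = 1014 bytes
With TCO: reuse 1 frame = 13 bytes
Savings = 1014 - 13 = 1001

1001


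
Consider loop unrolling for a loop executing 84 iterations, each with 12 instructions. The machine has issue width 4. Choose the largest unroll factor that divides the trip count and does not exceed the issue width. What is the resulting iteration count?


Largest divisor of 84 <= 4 is 4
New iterations = 84 / 4 = 21

21


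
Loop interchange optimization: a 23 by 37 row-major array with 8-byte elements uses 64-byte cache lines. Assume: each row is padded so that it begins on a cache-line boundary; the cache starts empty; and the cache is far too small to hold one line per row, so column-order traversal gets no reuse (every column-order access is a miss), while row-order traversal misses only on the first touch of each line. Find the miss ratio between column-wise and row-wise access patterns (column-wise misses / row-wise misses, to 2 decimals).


Each row occupies 37 * 8 = 296 bytes and starts on a line boundary, so it spans ceil(296 / 64) = 5 cache lines.
Row-major traversal misses (one per line touched): 23 * ceil(37 * 8 / 64) = 115
Column-major traversal misses (no reuse, every access misses): 23 * 37 = 851
Ratio = 851 / 115 = 7.4

7.4


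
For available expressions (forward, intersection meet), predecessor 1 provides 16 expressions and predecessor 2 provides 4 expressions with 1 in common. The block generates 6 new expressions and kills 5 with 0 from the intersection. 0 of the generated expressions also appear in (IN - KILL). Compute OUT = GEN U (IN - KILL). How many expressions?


IN = intersection of predecessors = 1
IN - KILL = 1 - 0 = 1
|OUT| = |GEN| + |IN - KILL| - |GEN ∩ (IN - KILL)| = 6 + 1 - 0 = 7

7


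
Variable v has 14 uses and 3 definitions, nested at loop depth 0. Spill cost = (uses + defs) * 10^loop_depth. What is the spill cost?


uses + defs = 14 + 3 = 17
10^0 = 1
Spill cost = 17 * 1 = 17

17


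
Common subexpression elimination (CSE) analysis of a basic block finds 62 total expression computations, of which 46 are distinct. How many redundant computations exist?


CSE count = total expressions - unique expressions
= 62 - 46 = 16

16


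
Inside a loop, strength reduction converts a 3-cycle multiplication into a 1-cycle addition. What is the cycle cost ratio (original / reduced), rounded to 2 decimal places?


Ratio = mult_cost / add_cost = 3 / 1 = 3.0

3.0


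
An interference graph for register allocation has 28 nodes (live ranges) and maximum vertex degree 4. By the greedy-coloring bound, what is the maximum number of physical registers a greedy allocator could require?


Greedy coloring never needs more than (max_degree + 1) colors: when coloring a vertex, at most max_degree neighbors are already colored.
Upper bound = 4 + 1 = 5

5


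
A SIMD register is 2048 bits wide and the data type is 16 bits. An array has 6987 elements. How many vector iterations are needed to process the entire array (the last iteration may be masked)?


Width = 2048 / 16 = 128 elements per vector op
Iterations = ceil(6987 / 128) = 55

55


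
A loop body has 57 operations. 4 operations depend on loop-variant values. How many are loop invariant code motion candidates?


Invariant candidates = total - loop-dependent
= 57 - 4 = 53

53


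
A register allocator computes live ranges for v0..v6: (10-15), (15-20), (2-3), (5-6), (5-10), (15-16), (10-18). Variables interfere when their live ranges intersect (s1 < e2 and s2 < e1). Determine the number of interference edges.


Check all pairs for overlapping intervals.
Two intervals (s1,e1) and (s2,e2) overlap if s1 < e2 and s2 < e1.
v0 (10-15) vs v1..v6: overlaps v6 -> 1
v1 (15-20) vs v2..v6: overlaps v5, v6 -> 2
v2 (2-3) vs v3..v6: overlaps none -> 0
v3 (5-6) vs v4..v6: overlaps v4 -> 1
v4 (5-10) vs v5..v6: overlaps none -> 0
v5 (15-16) vs v6: overlaps v6 -> 1
Total overlapping pairs = 1 + 2 + 0 + 1 + 0 + 1 = 5

5


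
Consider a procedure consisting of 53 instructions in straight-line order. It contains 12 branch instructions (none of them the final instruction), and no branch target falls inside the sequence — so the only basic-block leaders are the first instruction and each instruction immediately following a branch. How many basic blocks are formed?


With no in-sequence branch targets, the leaders are the first instruction plus the instruction after each branch.
Number of basic blocks = branches + 1
= 12 + 1 = 13

13


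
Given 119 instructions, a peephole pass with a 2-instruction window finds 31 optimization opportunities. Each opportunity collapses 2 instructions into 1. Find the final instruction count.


Each match removes 1 instructions.
Total removed = 31 * 1 = 31
Remaining = 119 - 31 = 88

88


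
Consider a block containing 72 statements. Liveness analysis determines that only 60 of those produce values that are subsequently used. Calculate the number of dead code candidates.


Dead code = total statements - live definitions
= 72 - 60 = 12

12


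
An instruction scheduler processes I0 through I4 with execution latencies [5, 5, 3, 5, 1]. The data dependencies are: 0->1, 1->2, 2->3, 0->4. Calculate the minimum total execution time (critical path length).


Compute longest path through dependency graph: dist(Ik) = max over predecessors of dist + latency(Ik).
dist(I0) = latency 5 = 5
dist(I1) = dist(I0) + 5 = 5 + 5 = 10
dist(I2) = dist(I1) + 3 = 10 + 3 = 13
dist(I3) = dist(I2) + 5 = 13 + 5 = 18
dist(I4) = dist(I0) + 1 = 5 + 1 = 6
Critical path = max dist = 18

18


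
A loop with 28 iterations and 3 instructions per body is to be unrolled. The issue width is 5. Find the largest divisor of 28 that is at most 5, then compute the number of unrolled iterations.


Largest divisor of 28 <= 5 is 4
New iterations = 28 / 4 = 7

7


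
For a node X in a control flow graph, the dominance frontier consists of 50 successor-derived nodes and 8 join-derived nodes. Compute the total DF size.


DF(X) = direct successor contributions + join point contributions
= 50 + 8 = 58

58


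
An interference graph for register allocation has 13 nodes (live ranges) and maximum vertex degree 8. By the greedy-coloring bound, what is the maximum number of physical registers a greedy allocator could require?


Greedy coloring never needs more than (max_degree + 1) colors: when coloring a vertex, at most max_degree neighbors are already colored.
Upper bound = 8 + 1 = 9

9


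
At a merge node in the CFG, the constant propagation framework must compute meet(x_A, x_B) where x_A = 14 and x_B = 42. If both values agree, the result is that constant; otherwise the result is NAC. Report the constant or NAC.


Meet operation: if both paths give the same constant, result is that constant; if they differ, result is NAC (not-a-constant).
Path A: 14, Path B: 42 -> differ
Result: not-a-constant -> NAC

NAC


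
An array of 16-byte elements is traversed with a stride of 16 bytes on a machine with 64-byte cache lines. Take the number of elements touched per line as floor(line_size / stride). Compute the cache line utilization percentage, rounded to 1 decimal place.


Elements per cache line = floor(64 / 16) = 4
Bytes used = 4 * 16 = 64
Utilization = 64 / 64 * 100 = 100.0%

100.0


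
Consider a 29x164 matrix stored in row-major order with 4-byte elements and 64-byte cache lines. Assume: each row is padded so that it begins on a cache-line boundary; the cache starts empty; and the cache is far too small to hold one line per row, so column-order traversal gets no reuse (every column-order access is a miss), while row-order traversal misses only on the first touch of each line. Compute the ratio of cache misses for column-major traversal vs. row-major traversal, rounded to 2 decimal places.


Each row occupies 164 * 4 = 656 bytes and starts on a line boundary, so it spans ceil(656 / 64) = 11 cache lines.
Row-major traversal misses (one per line touched): 29 * ceil(164 * 4 / 64) = 319
Column-major traversal misses (no reuse, every access misses): 29 * 164 = 4756
Ratio = 4756 / 319 = 14.91

14.91


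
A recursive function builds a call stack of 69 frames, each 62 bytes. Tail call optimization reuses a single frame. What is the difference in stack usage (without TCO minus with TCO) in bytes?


Without TCO: 69 * 62 = 4278 bytes
With TCO: reuse 1 frame = 62 bytes
Savings = 4278 - 62 = 4216

4216


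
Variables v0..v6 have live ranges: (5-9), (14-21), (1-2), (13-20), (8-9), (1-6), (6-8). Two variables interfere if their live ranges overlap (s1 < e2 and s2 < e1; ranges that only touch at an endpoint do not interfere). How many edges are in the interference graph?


Check all pairs for overlapping intervals.
Two intervals (s1,e1) and (s2,e2) overlap if s1 < e2 and s2 < e1.
v0 (5-9) vs v1..v6: overlaps v4, v5, v6 -> 3
v1 (14-21) vs v2..v6: overlaps v3 -> 1
v2 (1-2) vs v3..v6: overlaps v5 -> 1
v3 (13-20) vs v4..v6: overlaps none -> 0
v4 (8-9) vs v5..v6: overlaps none -> 0
v5 (1-6) vs v6: overlaps none -> 0
Total overlapping pairs = 3 + 1 + 1 + 0 + 0 + 0 = 5

5


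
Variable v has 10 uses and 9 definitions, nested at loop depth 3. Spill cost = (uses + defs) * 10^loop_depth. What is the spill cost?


uses + defs = 10 + 9 = 19
10^3 = 1000
Spill cost = 19 * 1000 = 19000

19000


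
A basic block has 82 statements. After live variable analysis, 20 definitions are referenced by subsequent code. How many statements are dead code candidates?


Dead code = total statements - live definitions
= 82 - 20 = 62

62


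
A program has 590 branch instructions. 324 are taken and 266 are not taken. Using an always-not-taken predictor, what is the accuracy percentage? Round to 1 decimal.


Predictor: always-not-taken
Correct predictions = 266
Accuracy = 266 / 590 * 100 = 45.1%

45.1


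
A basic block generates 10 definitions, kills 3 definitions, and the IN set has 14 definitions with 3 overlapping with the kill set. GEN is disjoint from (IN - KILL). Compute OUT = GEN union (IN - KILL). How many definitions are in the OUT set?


IN - KILL: 14 - 3 = 11 surviving definitions
OUT = GEN + surviving = 10 + 11 = 21

21


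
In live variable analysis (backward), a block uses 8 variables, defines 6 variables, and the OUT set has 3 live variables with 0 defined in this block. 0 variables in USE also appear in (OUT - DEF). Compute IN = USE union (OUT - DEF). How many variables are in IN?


OUT - DEF: 3 - 0 = 3
|IN| = |USE| + |OUT - DEF| - |USE ∩ (OUT - DEF)| = 8 + 3 - 0 = 11

11
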